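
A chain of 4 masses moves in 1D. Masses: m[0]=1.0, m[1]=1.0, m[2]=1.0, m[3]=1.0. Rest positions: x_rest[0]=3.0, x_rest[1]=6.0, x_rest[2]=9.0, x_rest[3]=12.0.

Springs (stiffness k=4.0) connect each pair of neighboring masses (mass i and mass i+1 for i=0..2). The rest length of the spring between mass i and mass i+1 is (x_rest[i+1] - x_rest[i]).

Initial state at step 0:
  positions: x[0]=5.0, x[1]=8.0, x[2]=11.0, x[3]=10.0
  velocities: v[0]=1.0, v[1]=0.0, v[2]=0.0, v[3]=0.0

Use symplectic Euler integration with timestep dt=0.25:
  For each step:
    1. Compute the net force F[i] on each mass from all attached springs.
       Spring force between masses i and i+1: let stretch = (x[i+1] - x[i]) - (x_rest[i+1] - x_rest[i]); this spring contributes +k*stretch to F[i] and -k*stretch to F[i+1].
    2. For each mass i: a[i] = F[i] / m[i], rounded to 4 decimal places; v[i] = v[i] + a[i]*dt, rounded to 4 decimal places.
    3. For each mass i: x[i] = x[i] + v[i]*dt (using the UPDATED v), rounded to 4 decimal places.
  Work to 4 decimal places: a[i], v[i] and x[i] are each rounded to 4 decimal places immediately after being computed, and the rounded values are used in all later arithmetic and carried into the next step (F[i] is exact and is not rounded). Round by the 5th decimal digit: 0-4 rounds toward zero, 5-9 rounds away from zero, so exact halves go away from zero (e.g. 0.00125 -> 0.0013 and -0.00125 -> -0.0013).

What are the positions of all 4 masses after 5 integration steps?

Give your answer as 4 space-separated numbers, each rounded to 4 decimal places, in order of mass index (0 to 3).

Answer: 4.5059 5.9961 10.2774 14.4707

Derivation:
Step 0: x=[5.0000 8.0000 11.0000 10.0000] v=[1.0000 0.0000 0.0000 0.0000]
Step 1: x=[5.2500 8.0000 10.0000 11.0000] v=[1.0000 0.0000 -4.0000 4.0000]
Step 2: x=[5.4375 7.8125 8.7500 12.5000] v=[0.7500 -0.7500 -5.0000 6.0000]
Step 3: x=[5.4688 7.2656 8.2031 13.8125] v=[0.1250 -2.1875 -2.1875 5.2500]
Step 4: x=[5.1993 6.5039 8.8242 14.4727] v=[-1.0782 -3.0468 2.4844 2.6406]
Step 5: x=[4.5059 5.9961 10.2774 14.4707] v=[-2.7736 -2.0311 5.8126 -0.0079]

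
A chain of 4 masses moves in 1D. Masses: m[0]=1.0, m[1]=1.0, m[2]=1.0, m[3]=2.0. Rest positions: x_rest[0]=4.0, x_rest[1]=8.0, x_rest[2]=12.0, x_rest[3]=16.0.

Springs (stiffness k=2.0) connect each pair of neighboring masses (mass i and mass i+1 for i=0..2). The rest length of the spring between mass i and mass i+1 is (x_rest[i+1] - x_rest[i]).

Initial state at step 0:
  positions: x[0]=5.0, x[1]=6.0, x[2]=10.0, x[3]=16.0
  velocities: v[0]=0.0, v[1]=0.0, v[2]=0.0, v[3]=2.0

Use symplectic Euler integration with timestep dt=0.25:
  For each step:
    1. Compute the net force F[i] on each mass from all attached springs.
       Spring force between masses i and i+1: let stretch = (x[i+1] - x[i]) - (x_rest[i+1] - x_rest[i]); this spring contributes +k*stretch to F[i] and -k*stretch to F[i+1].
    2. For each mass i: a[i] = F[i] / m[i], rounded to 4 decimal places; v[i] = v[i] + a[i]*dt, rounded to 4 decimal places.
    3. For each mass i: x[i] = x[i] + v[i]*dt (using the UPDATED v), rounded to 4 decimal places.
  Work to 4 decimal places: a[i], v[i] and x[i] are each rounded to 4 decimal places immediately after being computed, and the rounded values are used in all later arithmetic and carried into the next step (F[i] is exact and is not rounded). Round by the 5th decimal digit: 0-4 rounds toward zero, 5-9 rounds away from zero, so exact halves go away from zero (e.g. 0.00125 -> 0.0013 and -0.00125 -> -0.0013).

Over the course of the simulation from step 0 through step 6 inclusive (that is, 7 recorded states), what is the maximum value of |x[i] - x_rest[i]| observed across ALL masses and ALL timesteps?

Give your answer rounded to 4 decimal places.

Answer: 2.3075

Derivation:
Step 0: x=[5.0000 6.0000 10.0000 16.0000] v=[0.0000 0.0000 0.0000 2.0000]
Step 1: x=[4.6250 6.3750 10.2500 16.3750] v=[-1.5000 1.5000 1.0000 1.5000]
Step 2: x=[3.9688 7.0156 10.7813 16.6172] v=[-2.6250 2.5625 2.1250 0.9688]
Step 3: x=[3.1934 7.7461 11.5713 16.7447] v=[-3.1016 2.9220 3.1601 0.5098]
Step 4: x=[2.4871 8.3857 12.5299 16.7988] v=[-2.8253 2.5583 3.8342 0.2165]
Step 5: x=[2.0181 8.8060 13.5041 16.8361] v=[-1.8760 1.6811 3.8966 0.1493]
Step 6: x=[1.8976 8.9651 14.3075 16.9152] v=[-0.4821 0.6362 3.2136 0.3163]
Max displacement = 2.3075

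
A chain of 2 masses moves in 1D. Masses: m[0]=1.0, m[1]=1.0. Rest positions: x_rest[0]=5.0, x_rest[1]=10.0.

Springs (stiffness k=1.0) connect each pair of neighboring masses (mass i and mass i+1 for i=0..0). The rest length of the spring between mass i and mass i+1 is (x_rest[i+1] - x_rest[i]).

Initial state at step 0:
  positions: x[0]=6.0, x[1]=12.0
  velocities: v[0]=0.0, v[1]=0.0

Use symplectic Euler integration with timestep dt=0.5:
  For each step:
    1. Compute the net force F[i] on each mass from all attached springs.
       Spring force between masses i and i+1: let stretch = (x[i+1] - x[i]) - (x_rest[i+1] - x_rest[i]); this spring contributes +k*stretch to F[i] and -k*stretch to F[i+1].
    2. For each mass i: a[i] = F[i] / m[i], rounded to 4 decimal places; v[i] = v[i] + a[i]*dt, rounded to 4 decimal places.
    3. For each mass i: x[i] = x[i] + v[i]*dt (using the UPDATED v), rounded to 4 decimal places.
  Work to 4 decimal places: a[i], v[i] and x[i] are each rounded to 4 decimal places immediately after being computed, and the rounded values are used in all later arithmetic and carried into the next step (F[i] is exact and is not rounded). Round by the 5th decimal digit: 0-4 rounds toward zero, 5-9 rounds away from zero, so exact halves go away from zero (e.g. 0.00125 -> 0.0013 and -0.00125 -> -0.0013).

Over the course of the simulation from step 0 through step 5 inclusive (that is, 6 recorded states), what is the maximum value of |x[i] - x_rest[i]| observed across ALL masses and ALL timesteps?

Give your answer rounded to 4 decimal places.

Answer: 2.0313

Derivation:
Step 0: x=[6.0000 12.0000] v=[0.0000 0.0000]
Step 1: x=[6.2500 11.7500] v=[0.5000 -0.5000]
Step 2: x=[6.6250 11.3750] v=[0.7500 -0.7500]
Step 3: x=[6.9375 11.0625] v=[0.6250 -0.6250]
Step 4: x=[7.0313 10.9688] v=[0.1875 -0.1875]
Step 5: x=[6.8594 11.1407] v=[-0.3438 0.3438]
Max displacement = 2.0313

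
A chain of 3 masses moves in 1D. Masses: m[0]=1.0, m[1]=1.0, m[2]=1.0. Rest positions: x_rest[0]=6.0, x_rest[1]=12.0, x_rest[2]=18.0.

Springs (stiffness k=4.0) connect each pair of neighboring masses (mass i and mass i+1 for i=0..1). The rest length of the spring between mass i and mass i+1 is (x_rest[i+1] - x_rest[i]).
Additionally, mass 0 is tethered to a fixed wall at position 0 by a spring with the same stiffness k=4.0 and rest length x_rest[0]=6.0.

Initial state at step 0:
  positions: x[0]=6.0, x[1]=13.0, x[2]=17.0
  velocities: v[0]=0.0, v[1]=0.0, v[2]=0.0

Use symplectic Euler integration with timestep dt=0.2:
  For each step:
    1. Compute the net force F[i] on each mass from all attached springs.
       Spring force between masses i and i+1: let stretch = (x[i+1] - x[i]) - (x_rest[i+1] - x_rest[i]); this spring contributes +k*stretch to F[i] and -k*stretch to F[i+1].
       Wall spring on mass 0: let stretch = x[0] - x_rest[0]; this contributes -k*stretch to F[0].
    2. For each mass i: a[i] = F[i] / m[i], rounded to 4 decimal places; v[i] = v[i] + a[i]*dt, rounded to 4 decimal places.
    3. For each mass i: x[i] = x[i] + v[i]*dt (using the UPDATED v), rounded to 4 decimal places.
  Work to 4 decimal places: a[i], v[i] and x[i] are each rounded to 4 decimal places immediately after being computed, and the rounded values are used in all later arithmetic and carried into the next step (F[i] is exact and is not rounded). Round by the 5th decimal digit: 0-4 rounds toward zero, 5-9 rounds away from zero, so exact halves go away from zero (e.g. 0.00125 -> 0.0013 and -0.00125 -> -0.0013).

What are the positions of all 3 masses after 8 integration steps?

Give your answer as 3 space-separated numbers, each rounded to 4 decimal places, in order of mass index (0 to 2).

Step 0: x=[6.0000 13.0000 17.0000] v=[0.0000 0.0000 0.0000]
Step 1: x=[6.1600 12.5200 17.3200] v=[0.8000 -2.4000 1.6000]
Step 2: x=[6.3520 11.7904 17.8320] v=[0.9600 -3.6480 2.5600]
Step 3: x=[6.3978 11.1573 18.3373] v=[0.2291 -3.1654 2.5267]
Step 4: x=[6.1815 10.9115 18.6538] v=[-1.0815 -1.2290 1.5827]
Step 5: x=[5.7330 11.1477 18.6916] v=[-2.2427 1.1808 0.1889]
Step 6: x=[5.2335 11.7245 18.4824] v=[-2.4973 2.8842 -1.0462]
Step 7: x=[4.9352 12.3440 18.1519] v=[-1.4913 3.0977 -1.6525]
Step 8: x=[5.0327 12.7074 17.8521] v=[0.4876 1.8170 -1.4988]

Answer: 5.0327 12.7074 17.8521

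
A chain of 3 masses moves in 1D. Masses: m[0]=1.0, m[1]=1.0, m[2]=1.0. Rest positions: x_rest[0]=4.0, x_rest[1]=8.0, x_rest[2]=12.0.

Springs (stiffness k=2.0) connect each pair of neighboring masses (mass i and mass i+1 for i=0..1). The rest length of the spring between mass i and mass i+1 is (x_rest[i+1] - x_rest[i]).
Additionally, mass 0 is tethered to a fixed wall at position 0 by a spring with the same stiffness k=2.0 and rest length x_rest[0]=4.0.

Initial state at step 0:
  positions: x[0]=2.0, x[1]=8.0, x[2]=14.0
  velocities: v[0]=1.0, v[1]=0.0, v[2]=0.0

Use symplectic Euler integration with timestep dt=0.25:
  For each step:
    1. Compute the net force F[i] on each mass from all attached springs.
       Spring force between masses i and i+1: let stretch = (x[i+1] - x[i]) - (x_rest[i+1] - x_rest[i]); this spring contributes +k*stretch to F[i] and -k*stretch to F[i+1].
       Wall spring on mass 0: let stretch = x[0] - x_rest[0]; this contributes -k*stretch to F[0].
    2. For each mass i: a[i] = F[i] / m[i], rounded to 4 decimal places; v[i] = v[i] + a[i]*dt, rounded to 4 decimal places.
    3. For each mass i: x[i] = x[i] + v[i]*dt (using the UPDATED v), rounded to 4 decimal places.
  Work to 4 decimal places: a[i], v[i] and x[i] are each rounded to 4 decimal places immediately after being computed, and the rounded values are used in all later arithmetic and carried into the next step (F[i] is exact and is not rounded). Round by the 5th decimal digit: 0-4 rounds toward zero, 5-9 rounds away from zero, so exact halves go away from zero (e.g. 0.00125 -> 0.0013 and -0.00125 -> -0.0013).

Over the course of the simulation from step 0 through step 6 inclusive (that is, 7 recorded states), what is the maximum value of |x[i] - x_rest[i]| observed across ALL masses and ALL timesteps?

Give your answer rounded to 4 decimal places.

Step 0: x=[2.0000 8.0000 14.0000] v=[1.0000 0.0000 0.0000]
Step 1: x=[2.7500 8.0000 13.7500] v=[3.0000 0.0000 -1.0000]
Step 2: x=[3.8125 8.0625 13.2813] v=[4.2500 0.2500 -1.8750]
Step 3: x=[4.9297 8.2461 12.6602] v=[4.4688 0.7344 -2.4844]
Step 4: x=[5.8453 8.5669 11.9873] v=[3.6622 1.2833 -2.6915]
Step 5: x=[6.3704 8.9751 11.3869] v=[2.1004 1.6327 -2.4017]
Step 6: x=[6.4248 9.3592 10.9850] v=[0.2176 1.5363 -1.6076]
Max displacement = 2.4248

Answer: 2.4248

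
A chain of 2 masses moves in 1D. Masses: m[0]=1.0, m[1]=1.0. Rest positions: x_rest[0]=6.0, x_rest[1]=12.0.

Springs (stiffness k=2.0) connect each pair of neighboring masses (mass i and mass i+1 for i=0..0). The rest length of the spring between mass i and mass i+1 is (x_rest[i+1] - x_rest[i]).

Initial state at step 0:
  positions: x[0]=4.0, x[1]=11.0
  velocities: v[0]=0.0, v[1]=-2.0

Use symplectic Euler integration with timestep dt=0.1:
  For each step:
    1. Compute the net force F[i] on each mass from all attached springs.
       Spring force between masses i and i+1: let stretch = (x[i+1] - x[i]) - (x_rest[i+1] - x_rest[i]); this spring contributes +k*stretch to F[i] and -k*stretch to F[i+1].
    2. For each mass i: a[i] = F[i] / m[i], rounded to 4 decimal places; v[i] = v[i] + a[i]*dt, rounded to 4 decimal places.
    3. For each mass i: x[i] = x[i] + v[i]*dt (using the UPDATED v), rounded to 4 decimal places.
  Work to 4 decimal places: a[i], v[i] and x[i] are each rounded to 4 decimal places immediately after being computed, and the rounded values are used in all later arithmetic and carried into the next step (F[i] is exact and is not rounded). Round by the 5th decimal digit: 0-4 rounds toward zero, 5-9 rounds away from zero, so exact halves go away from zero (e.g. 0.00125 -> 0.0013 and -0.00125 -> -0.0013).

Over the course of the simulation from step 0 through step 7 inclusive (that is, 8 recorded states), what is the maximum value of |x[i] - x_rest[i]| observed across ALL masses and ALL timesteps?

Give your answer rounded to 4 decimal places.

Step 0: x=[4.0000 11.0000] v=[0.0000 -2.0000]
Step 1: x=[4.0200 10.7800] v=[0.2000 -2.2000]
Step 2: x=[4.0552 10.5448] v=[0.3520 -2.3520]
Step 3: x=[4.1002 10.2998] v=[0.4499 -2.4499]
Step 4: x=[4.1492 10.0508] v=[0.4898 -2.4898]
Step 5: x=[4.1962 9.8038] v=[0.4701 -2.4701]
Step 6: x=[4.2354 9.5646] v=[0.3916 -2.3916]
Step 7: x=[4.2611 9.3389] v=[0.2574 -2.2574]
Max displacement = 2.6611

Answer: 2.6611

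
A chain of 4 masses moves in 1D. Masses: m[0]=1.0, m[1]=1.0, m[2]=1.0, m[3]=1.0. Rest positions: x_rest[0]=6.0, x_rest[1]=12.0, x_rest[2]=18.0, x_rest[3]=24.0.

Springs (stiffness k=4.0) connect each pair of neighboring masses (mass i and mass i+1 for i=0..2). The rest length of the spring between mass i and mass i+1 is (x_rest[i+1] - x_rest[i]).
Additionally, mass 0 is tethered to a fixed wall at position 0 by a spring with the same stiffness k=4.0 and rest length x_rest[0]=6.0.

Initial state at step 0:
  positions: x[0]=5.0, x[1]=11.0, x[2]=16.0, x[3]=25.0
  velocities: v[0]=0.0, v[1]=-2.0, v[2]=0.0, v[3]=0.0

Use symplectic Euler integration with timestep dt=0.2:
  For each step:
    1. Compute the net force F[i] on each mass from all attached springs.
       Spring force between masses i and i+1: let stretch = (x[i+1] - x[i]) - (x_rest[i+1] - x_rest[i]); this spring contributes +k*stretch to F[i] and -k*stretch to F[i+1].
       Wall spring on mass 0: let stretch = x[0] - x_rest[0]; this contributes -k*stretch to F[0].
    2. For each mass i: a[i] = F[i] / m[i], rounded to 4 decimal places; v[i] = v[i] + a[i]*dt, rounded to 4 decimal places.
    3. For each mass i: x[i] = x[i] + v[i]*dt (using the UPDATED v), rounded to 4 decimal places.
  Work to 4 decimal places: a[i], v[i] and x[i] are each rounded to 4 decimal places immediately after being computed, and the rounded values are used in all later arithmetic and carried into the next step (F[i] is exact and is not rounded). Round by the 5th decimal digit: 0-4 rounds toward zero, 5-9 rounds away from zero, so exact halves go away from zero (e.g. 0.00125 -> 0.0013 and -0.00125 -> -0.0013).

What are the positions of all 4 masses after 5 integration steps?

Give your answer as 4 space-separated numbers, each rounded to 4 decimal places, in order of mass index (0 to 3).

Answer: 5.3107 11.6612 17.9161 22.0554

Derivation:
Step 0: x=[5.0000 11.0000 16.0000 25.0000] v=[0.0000 -2.0000 0.0000 0.0000]
Step 1: x=[5.1600 10.4400 16.6400 24.5200] v=[0.8000 -2.8000 3.2000 -2.4000]
Step 2: x=[5.3392 10.0272 17.5488 23.7392] v=[0.8960 -2.0640 4.5440 -3.9040]
Step 3: x=[5.4142 10.0678 18.2446 22.9279] v=[0.3750 0.2029 3.4790 -4.0563]
Step 4: x=[5.3675 10.6721 18.3814 22.3273] v=[-0.2335 3.0215 0.6842 -3.0029]
Step 5: x=[5.3107 11.6612 17.9161 22.0554] v=[-0.2838 4.9453 -2.3265 -1.3596]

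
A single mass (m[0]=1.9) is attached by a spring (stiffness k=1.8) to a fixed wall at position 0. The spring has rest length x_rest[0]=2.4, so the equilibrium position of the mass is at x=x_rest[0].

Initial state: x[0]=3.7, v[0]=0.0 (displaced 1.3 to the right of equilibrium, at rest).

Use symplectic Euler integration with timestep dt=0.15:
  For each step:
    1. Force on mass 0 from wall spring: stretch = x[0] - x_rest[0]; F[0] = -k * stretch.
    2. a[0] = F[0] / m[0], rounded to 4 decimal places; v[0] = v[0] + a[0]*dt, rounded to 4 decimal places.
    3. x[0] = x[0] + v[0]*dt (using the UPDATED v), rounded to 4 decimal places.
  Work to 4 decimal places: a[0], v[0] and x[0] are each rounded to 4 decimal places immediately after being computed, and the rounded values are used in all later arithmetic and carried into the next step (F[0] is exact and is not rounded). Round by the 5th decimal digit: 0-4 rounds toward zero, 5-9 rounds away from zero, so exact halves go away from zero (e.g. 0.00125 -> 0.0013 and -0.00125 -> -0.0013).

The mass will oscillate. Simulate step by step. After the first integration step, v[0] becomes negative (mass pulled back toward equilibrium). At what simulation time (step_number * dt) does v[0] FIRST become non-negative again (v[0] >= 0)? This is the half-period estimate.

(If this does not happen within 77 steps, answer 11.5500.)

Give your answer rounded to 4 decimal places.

Answer: 3.3000

Derivation:
Step 0: x=[3.7000] v=[0.0000]
Step 1: x=[3.6723] v=[-0.1847]
Step 2: x=[3.6175] v=[-0.3655]
Step 3: x=[3.5367] v=[-0.5385]
Step 4: x=[3.4317] v=[-0.7000]
Step 5: x=[3.3047] v=[-0.8466]
Step 6: x=[3.1584] v=[-0.9752]
Step 7: x=[2.9960] v=[-1.0830]
Step 8: x=[2.8208] v=[-1.1677]
Step 9: x=[2.6367] v=[-1.2275]
Step 10: x=[2.4475] v=[-1.2611]
Step 11: x=[2.2573] v=[-1.2679]
Step 12: x=[2.0702] v=[-1.2476]
Step 13: x=[1.8901] v=[-1.2007]
Step 14: x=[1.7209] v=[-1.1282]
Step 15: x=[1.5661] v=[-1.0317]
Step 16: x=[1.4291] v=[-0.9132]
Step 17: x=[1.3128] v=[-0.7752]
Step 18: x=[1.2197] v=[-0.6207]
Step 19: x=[1.1518] v=[-0.4530]
Step 20: x=[1.1105] v=[-0.2756]
Step 21: x=[1.0966] v=[-0.0924]
Step 22: x=[1.1105] v=[0.0928]
First v>=0 after going negative at step 22, time=3.3000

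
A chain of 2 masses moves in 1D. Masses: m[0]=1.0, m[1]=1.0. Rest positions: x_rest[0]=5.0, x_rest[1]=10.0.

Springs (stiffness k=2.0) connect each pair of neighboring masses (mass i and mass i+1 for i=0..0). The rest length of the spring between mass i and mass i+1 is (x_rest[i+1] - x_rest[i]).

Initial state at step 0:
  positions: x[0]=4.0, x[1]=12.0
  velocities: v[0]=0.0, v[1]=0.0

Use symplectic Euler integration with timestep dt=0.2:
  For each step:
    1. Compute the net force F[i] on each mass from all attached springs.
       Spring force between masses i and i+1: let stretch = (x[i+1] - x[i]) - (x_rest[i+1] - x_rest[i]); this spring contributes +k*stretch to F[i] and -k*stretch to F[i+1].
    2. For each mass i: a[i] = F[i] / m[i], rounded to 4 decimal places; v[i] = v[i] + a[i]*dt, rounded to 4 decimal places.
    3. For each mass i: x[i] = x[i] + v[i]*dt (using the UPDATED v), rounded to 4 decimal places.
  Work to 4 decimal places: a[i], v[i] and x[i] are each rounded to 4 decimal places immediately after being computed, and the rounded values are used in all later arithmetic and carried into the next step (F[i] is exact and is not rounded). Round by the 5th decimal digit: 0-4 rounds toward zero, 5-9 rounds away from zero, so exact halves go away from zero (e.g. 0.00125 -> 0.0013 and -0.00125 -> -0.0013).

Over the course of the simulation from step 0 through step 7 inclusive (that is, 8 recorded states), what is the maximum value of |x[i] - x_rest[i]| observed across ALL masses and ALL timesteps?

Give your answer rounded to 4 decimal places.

Answer: 2.0197

Derivation:
Step 0: x=[4.0000 12.0000] v=[0.0000 0.0000]
Step 1: x=[4.2400 11.7600] v=[1.2000 -1.2000]
Step 2: x=[4.6816 11.3184] v=[2.2080 -2.2080]
Step 3: x=[5.2541 10.7459] v=[2.8627 -2.8627]
Step 4: x=[5.8660 10.1340] v=[3.0594 -3.0594]
Step 5: x=[6.4193 9.5807] v=[2.7666 -2.7666]
Step 6: x=[6.8255 9.1745] v=[2.0312 -2.0312]
Step 7: x=[7.0197 8.9803] v=[0.9708 -0.9708]
Max displacement = 2.0197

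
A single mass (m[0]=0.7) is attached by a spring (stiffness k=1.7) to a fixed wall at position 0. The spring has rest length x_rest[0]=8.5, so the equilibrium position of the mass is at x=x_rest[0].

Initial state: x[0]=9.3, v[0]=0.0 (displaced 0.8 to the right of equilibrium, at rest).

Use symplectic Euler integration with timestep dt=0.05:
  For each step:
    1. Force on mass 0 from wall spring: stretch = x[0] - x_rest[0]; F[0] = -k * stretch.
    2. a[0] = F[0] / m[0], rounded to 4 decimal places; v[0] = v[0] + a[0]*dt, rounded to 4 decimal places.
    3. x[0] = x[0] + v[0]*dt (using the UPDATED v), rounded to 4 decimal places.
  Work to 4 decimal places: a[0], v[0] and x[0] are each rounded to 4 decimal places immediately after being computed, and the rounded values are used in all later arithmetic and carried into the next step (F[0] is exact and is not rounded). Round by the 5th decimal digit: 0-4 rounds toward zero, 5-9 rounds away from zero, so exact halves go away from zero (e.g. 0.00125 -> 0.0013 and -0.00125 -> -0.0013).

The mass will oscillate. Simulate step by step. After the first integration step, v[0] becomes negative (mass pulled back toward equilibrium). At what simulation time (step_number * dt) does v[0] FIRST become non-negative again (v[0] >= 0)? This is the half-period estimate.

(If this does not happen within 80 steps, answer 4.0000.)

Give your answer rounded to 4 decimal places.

Answer: 2.0500

Derivation:
Step 0: x=[9.3000] v=[0.0000]
Step 1: x=[9.2951] v=[-0.0971]
Step 2: x=[9.2854] v=[-0.1937]
Step 3: x=[9.2709] v=[-0.2891]
Step 4: x=[9.2518] v=[-0.3827]
Step 5: x=[9.2281] v=[-0.4740]
Step 6: x=[9.2000] v=[-0.5624]
Step 7: x=[9.1676] v=[-0.6474]
Step 8: x=[9.1312] v=[-0.7285]
Step 9: x=[9.0909] v=[-0.8051]
Step 10: x=[9.0471] v=[-0.8769]
Step 11: x=[8.9999] v=[-0.9433]
Step 12: x=[8.9497] v=[-1.0040]
Step 13: x=[8.8968] v=[-1.0586]
Step 14: x=[8.8415] v=[-1.1068]
Step 15: x=[8.7841] v=[-1.1483]
Step 16: x=[8.7250] v=[-1.1828]
Step 17: x=[8.6645] v=[-1.2101]
Step 18: x=[8.6030] v=[-1.2301]
Step 19: x=[8.5409] v=[-1.2426]
Step 20: x=[8.4785] v=[-1.2476]
Step 21: x=[8.4163] v=[-1.2450]
Step 22: x=[8.3546] v=[-1.2348]
Step 23: x=[8.2937] v=[-1.2171]
Step 24: x=[8.2341] v=[-1.1921]
Step 25: x=[8.1761] v=[-1.1598]
Step 26: x=[8.1201] v=[-1.1205]
Step 27: x=[8.0664] v=[-1.0744]
Step 28: x=[8.0153] v=[-1.0218]
Step 29: x=[7.9672] v=[-0.9629]
Step 30: x=[7.9223] v=[-0.8982]
Step 31: x=[7.8809] v=[-0.8281]
Step 32: x=[7.8433] v=[-0.7529]
Step 33: x=[7.8096] v=[-0.6732]
Step 34: x=[7.7801] v=[-0.5894]
Step 35: x=[7.7550] v=[-0.5020]
Step 36: x=[7.7344] v=[-0.4115]
Step 37: x=[7.7185] v=[-0.3185]
Step 38: x=[7.7073] v=[-0.2236]
Step 39: x=[7.7009] v=[-0.1273]
Step 40: x=[7.6994] v=[-0.0303]
Step 41: x=[7.7027] v=[0.0669]
First v>=0 after going negative at step 41, time=2.0500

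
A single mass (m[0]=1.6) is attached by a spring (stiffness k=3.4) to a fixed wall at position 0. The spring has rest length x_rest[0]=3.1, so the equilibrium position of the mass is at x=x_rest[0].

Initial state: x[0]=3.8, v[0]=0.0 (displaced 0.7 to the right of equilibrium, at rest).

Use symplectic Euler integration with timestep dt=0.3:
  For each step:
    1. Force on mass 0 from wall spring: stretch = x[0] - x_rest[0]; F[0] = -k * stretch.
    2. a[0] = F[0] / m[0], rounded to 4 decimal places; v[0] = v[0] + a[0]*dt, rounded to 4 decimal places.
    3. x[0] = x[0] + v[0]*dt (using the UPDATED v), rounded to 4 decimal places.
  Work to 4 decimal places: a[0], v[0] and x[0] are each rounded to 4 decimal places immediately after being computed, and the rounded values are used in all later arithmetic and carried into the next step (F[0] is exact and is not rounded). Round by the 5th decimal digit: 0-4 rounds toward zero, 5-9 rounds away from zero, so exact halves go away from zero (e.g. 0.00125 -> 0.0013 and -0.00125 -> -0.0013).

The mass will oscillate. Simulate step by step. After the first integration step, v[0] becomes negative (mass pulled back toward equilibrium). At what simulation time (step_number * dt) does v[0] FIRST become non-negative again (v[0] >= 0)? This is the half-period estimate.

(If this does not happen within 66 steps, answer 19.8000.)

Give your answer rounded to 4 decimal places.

Answer: 2.4000

Derivation:
Step 0: x=[3.8000] v=[0.0000]
Step 1: x=[3.6661] v=[-0.4463]
Step 2: x=[3.4239] v=[-0.8072]
Step 3: x=[3.1198] v=[-1.0137]
Step 4: x=[2.8119] v=[-1.0263]
Step 5: x=[2.5591] v=[-0.8426]
Step 6: x=[2.4098] v=[-0.4978]
Step 7: x=[2.3925] v=[-0.0578]
Step 8: x=[2.5105] v=[0.3932]
First v>=0 after going negative at step 8, time=2.4000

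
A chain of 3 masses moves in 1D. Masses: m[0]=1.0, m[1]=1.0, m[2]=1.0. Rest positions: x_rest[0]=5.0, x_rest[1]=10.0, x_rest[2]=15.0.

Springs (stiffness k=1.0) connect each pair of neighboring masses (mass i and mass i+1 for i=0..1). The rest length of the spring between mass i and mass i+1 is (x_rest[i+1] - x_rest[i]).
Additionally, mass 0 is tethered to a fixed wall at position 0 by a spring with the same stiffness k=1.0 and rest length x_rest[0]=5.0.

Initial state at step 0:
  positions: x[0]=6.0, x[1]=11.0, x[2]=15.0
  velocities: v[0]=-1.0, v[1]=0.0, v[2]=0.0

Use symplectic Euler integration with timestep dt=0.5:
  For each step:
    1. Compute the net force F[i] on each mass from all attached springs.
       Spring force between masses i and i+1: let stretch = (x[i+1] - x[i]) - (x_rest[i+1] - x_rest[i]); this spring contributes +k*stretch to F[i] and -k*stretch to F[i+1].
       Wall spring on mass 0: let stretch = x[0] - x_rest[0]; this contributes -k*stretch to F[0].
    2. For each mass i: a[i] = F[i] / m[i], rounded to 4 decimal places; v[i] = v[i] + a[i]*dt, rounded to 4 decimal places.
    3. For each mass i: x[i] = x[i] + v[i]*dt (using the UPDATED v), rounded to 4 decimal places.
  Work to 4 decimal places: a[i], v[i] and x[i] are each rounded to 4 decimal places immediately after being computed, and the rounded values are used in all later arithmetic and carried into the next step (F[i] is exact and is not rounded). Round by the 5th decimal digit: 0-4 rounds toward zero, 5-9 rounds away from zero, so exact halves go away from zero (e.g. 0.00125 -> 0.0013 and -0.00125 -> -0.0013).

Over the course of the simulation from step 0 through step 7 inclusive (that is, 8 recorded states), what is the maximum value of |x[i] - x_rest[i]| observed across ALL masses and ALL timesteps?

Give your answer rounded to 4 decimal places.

Step 0: x=[6.0000 11.0000 15.0000] v=[-1.0000 0.0000 0.0000]
Step 1: x=[5.2500 10.7500 15.2500] v=[-1.5000 -0.5000 0.5000]
Step 2: x=[4.5625 10.2500 15.6250] v=[-1.3750 -1.0000 0.7500]
Step 3: x=[4.1563 9.6719 15.9063] v=[-0.8125 -1.1563 0.5625]
Step 4: x=[4.0899 9.2735 15.8790] v=[-0.1329 -0.7969 -0.0547]
Step 5: x=[4.2969 9.2305 15.4503] v=[0.4140 -0.0860 -0.8575]
Step 6: x=[4.6631 9.5091 14.7166] v=[0.7324 0.5571 -1.4674]
Step 7: x=[5.0751 9.8781 13.9310] v=[0.8239 0.7379 -1.5712]
Max displacement = 1.0690

Answer: 1.0690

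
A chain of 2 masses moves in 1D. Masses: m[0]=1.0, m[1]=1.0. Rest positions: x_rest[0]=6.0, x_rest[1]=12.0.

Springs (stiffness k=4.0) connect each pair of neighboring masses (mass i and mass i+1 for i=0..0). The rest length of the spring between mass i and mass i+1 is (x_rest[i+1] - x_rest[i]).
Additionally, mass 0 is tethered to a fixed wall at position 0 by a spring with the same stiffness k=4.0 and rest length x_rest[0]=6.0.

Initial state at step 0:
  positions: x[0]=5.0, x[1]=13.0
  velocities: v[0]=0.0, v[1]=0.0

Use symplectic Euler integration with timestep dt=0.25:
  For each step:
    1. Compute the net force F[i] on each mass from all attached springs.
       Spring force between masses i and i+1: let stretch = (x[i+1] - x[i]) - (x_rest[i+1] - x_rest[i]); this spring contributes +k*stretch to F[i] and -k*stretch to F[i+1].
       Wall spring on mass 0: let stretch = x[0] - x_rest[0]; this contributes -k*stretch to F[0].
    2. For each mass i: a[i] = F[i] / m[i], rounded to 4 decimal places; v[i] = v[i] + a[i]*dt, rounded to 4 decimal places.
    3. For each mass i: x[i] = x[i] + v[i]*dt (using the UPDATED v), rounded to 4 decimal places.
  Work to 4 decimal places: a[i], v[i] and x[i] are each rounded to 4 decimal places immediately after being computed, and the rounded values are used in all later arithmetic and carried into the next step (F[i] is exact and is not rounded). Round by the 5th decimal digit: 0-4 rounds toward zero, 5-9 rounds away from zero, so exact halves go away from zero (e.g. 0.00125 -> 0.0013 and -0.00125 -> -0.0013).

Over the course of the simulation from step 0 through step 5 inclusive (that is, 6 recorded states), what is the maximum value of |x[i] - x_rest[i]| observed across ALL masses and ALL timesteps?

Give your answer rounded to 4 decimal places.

Answer: 1.3281

Derivation:
Step 0: x=[5.0000 13.0000] v=[0.0000 0.0000]
Step 1: x=[5.7500 12.5000] v=[3.0000 -2.0000]
Step 2: x=[6.7500 11.8125] v=[4.0000 -2.7500]
Step 3: x=[7.3281 11.3594] v=[2.3125 -1.8125]
Step 4: x=[7.0820 11.3985] v=[-0.9843 0.1562]
Step 5: x=[6.1446 11.8584] v=[-3.7498 1.8397]
Max displacement = 1.3281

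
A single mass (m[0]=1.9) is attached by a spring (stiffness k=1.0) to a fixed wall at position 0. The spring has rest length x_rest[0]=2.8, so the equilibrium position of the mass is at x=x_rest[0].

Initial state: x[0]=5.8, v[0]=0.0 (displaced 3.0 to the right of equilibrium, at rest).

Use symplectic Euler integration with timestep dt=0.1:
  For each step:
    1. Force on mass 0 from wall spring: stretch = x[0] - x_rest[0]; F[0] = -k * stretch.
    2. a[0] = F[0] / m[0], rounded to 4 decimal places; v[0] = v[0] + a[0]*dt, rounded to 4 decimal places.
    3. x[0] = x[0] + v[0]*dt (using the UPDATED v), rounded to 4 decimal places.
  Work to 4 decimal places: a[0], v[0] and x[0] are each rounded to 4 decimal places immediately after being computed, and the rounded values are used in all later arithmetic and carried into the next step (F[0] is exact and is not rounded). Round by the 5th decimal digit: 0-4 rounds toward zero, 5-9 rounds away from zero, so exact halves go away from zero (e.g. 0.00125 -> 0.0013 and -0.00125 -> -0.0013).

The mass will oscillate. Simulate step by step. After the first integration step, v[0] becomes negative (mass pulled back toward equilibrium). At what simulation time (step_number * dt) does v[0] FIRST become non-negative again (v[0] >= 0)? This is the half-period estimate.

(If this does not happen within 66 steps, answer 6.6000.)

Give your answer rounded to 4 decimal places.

Step 0: x=[5.8000] v=[0.0000]
Step 1: x=[5.7842] v=[-0.1579]
Step 2: x=[5.7527] v=[-0.3150]
Step 3: x=[5.7057] v=[-0.4704]
Step 4: x=[5.6434] v=[-0.6233]
Step 5: x=[5.5661] v=[-0.7730]
Step 6: x=[5.4742] v=[-0.9186]
Step 7: x=[5.3683] v=[-1.0594]
Step 8: x=[5.2488] v=[-1.1946]
Step 9: x=[5.1165] v=[-1.3235]
Step 10: x=[4.9720] v=[-1.4454]
Step 11: x=[4.8160] v=[-1.5597]
Step 12: x=[4.6494] v=[-1.6658]
Step 13: x=[4.4731] v=[-1.7631]
Step 14: x=[4.2880] v=[-1.8512]
Step 15: x=[4.0951] v=[-1.9295]
Step 16: x=[3.8953] v=[-1.9977]
Step 17: x=[3.6898] v=[-2.0554]
Step 18: x=[3.4796] v=[-2.1022]
Step 19: x=[3.2658] v=[-2.1380]
Step 20: x=[3.0496] v=[-2.1625]
Step 21: x=[2.8320] v=[-2.1756]
Step 22: x=[2.6143] v=[-2.1773]
Step 23: x=[2.3976] v=[-2.1675]
Step 24: x=[2.1830] v=[-2.1463]
Step 25: x=[1.9716] v=[-2.1138]
Step 26: x=[1.7646] v=[-2.0702]
Step 27: x=[1.5630] v=[-2.0157]
Step 28: x=[1.3679] v=[-1.9506]
Step 29: x=[1.1804] v=[-1.8752]
Step 30: x=[1.0014] v=[-1.7900]
Step 31: x=[0.8319] v=[-1.6953]
Step 32: x=[0.6727] v=[-1.5917]
Step 33: x=[0.5247] v=[-1.4797]
Step 34: x=[0.3887] v=[-1.3600]
Step 35: x=[0.2654] v=[-1.2331]
Step 36: x=[0.1554] v=[-1.0997]
Step 37: x=[0.0594] v=[-0.9605]
Step 38: x=[-0.0222] v=[-0.8163]
Step 39: x=[-0.0890] v=[-0.6678]
Step 40: x=[-0.1406] v=[-0.5158]
Step 41: x=[-0.1767] v=[-0.3610]
Step 42: x=[-0.1971] v=[-0.2043]
Step 43: x=[-0.2018] v=[-0.0466]
Step 44: x=[-0.1907] v=[0.1114]
First v>=0 after going negative at step 44, time=4.4000

Answer: 4.4000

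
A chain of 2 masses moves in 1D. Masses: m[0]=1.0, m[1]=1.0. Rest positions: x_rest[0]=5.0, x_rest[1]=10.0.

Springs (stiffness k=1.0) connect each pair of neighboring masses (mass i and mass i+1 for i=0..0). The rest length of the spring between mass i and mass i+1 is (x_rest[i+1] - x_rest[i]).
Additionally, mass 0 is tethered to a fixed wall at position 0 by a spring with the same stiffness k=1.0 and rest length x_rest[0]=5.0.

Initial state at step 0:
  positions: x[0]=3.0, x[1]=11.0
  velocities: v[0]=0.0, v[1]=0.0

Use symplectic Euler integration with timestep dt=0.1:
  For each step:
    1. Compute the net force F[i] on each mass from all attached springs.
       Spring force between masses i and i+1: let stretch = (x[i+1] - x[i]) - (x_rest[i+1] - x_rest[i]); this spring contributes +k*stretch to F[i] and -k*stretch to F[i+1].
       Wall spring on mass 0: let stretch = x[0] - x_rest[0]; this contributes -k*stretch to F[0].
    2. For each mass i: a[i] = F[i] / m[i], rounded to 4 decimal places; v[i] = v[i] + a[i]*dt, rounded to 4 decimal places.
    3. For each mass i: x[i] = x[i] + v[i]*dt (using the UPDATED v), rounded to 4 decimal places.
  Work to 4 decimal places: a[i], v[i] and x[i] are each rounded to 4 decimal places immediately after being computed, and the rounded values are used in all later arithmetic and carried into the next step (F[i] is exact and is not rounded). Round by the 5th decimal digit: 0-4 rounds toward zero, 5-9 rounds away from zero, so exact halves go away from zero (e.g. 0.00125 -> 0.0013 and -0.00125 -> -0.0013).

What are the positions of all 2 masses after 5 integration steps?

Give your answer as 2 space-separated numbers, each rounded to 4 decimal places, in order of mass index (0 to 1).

Step 0: x=[3.0000 11.0000] v=[0.0000 0.0000]
Step 1: x=[3.0500 10.9700] v=[0.5000 -0.3000]
Step 2: x=[3.1487 10.9108] v=[0.9870 -0.5920]
Step 3: x=[3.2935 10.8240] v=[1.4483 -0.8682]
Step 4: x=[3.4807 10.7119] v=[1.8720 -1.1213]
Step 5: x=[3.7054 10.5775] v=[2.2471 -1.3444]

Answer: 3.7054 10.5775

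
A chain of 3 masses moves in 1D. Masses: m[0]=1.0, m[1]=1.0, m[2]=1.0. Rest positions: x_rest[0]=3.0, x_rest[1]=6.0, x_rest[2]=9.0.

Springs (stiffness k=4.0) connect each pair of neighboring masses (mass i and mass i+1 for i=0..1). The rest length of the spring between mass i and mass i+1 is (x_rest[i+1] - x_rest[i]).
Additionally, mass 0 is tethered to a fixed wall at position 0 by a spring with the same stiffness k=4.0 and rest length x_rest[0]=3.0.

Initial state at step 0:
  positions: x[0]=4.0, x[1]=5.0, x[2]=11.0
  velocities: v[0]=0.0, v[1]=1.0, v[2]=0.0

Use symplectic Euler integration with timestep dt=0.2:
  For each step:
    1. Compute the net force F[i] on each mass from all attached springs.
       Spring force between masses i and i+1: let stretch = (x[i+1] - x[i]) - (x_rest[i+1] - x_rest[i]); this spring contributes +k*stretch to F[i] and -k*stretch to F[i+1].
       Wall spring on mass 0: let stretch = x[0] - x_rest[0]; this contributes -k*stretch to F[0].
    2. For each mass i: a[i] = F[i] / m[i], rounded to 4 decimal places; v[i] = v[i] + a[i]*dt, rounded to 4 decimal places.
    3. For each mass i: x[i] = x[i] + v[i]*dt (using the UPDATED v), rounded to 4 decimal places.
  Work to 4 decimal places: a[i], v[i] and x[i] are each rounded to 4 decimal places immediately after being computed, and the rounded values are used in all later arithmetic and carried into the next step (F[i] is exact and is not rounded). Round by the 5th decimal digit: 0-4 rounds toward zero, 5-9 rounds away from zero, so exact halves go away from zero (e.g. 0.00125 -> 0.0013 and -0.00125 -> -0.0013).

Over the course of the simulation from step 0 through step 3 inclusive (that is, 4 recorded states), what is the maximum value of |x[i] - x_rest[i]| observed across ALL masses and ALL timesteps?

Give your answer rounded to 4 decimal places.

Answer: 2.3356

Derivation:
Step 0: x=[4.0000 5.0000 11.0000] v=[0.0000 1.0000 0.0000]
Step 1: x=[3.5200 6.0000 10.5200] v=[-2.4000 5.0000 -2.4000]
Step 2: x=[2.8736 7.3264 9.7968] v=[-3.2320 6.6320 -3.6160]
Step 3: x=[2.4799 8.3356 9.1583] v=[-1.9686 5.0461 -3.1923]
Max displacement = 2.3356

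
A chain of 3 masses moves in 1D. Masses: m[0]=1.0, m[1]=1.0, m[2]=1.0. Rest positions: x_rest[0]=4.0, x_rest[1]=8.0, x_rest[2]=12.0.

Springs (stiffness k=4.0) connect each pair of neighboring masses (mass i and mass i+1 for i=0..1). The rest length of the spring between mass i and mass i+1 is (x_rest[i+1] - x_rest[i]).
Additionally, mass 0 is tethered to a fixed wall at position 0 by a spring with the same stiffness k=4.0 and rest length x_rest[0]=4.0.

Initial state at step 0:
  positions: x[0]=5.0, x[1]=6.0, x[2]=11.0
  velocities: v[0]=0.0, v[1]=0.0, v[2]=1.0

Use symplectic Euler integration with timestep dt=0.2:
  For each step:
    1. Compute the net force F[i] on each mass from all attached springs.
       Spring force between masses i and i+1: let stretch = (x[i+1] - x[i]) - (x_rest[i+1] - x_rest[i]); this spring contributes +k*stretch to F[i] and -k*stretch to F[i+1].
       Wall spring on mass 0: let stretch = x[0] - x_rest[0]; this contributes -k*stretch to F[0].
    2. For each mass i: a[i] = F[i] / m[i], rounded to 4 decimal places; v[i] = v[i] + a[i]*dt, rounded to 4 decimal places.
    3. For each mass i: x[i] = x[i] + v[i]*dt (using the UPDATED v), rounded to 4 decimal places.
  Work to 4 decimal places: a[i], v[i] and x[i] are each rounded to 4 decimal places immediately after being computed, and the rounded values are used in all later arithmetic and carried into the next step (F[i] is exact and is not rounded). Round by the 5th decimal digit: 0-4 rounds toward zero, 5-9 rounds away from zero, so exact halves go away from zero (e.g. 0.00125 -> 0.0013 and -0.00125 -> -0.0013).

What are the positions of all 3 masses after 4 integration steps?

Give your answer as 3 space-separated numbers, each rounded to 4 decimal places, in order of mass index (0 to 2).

Answer: 2.2505 8.7837 11.3812

Derivation:
Step 0: x=[5.0000 6.0000 11.0000] v=[0.0000 0.0000 1.0000]
Step 1: x=[4.3600 6.6400 11.0400] v=[-3.2000 3.2000 0.2000]
Step 2: x=[3.3872 7.6192 11.0160] v=[-4.8640 4.8960 -0.1200]
Step 3: x=[2.5496 8.4648 11.0885] v=[-4.1882 4.2278 0.3626]
Step 4: x=[2.2505 8.7837 11.3812] v=[-1.4957 1.5946 1.4636]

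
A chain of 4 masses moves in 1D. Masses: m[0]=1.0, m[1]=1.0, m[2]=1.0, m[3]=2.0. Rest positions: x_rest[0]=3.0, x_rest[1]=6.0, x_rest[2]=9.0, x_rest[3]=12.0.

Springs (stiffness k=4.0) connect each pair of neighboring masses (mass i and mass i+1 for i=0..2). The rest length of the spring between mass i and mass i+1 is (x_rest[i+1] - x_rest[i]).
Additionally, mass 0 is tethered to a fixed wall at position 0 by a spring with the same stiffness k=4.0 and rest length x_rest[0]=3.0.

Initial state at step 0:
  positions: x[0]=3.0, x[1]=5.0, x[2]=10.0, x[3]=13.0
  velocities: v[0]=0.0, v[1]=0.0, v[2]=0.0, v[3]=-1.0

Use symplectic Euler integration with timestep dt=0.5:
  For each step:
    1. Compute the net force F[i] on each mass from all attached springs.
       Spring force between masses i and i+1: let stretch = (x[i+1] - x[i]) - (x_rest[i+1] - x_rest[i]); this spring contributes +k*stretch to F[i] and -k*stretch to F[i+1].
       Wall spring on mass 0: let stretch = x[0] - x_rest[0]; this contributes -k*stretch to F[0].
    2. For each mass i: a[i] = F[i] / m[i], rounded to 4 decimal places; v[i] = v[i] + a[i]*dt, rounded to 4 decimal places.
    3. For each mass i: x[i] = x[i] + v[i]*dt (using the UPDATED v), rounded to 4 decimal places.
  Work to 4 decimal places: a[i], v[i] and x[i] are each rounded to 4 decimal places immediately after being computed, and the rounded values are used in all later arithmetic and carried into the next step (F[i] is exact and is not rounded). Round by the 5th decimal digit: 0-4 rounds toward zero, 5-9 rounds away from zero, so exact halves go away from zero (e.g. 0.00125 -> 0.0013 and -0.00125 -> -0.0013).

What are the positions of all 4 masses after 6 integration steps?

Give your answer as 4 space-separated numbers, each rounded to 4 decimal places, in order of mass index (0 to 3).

Answer: 0.6250 6.0625 6.0313 11.5157

Derivation:
Step 0: x=[3.0000 5.0000 10.0000 13.0000] v=[0.0000 0.0000 0.0000 -1.0000]
Step 1: x=[2.0000 8.0000 8.0000 12.5000] v=[-2.0000 6.0000 -4.0000 -1.0000]
Step 2: x=[5.0000 5.0000 10.5000 11.2500] v=[6.0000 -6.0000 5.0000 -2.5000]
Step 3: x=[3.0000 7.5000 8.2500 11.1250] v=[-4.0000 5.0000 -4.5000 -0.2500]
Step 4: x=[2.5000 6.2500 8.1250 11.0625] v=[-1.0000 -2.5000 -0.2500 -0.1250]
Step 5: x=[3.2500 3.1250 9.0625 11.0313] v=[1.5000 -6.2500 1.8750 -0.0625]
Step 6: x=[0.6250 6.0625 6.0313 11.5157] v=[-5.2500 5.8750 -6.0624 0.9687]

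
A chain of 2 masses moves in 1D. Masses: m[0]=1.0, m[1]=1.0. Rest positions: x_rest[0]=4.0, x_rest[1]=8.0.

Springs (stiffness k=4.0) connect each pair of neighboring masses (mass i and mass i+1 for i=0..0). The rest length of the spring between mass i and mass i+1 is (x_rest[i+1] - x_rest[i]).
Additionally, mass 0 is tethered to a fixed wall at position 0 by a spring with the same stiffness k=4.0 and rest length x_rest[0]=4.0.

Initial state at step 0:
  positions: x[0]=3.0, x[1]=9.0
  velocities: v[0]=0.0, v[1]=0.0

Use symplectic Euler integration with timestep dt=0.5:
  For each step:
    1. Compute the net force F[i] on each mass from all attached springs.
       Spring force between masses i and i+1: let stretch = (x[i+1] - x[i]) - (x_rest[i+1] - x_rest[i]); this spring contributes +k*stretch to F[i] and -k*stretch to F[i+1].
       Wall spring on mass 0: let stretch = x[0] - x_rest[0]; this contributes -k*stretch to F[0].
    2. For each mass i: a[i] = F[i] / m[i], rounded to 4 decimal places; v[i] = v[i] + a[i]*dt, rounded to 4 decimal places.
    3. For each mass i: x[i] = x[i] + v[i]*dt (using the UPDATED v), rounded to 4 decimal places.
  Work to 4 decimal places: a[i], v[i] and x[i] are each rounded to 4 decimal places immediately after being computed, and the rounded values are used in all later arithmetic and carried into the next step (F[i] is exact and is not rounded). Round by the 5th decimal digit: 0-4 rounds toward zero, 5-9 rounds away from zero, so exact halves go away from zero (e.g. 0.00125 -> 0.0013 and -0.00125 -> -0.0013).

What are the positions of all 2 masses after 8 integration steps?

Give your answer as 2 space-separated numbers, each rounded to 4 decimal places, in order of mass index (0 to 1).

Step 0: x=[3.0000 9.0000] v=[0.0000 0.0000]
Step 1: x=[6.0000 7.0000] v=[6.0000 -4.0000]
Step 2: x=[4.0000 8.0000] v=[-4.0000 2.0000]
Step 3: x=[2.0000 9.0000] v=[-4.0000 2.0000]
Step 4: x=[5.0000 7.0000] v=[6.0000 -4.0000]
Step 5: x=[5.0000 7.0000] v=[0.0000 0.0000]
Step 6: x=[2.0000 9.0000] v=[-6.0000 4.0000]
Step 7: x=[4.0000 8.0000] v=[4.0000 -2.0000]
Step 8: x=[6.0000 7.0000] v=[4.0000 -2.0000]

Answer: 6.0000 7.0000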